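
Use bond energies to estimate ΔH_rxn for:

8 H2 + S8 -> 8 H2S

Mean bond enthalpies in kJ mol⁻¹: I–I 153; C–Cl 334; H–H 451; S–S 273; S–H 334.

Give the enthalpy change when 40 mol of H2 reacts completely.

ΔH = +2240 kJ

Bonds broken (reactants):
  H–H: 8 × 451 = 3608
  S–S: 8 × 273 = 2184
  Σ(broken) = 5792 kJ
Bonds formed (products):
  S–H: 16 × 334 = 5344
  Σ(formed) = 5344 kJ
ΔH = Σ(broken) − Σ(formed) = 5792 − 5344 = +448 kJ
For 5× the reaction as written: 5 × (+448) = +2240 kJ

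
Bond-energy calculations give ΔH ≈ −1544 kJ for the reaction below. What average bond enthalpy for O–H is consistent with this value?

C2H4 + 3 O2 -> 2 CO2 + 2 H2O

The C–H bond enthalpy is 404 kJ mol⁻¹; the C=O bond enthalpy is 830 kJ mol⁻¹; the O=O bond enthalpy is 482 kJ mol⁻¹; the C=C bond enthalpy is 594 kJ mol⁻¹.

Let D be the O–H bond energy.
Σ(broken) = 4×404 + 1×594 + 3×482 = 3656
Σ(formed) = 4×830 + 4×D = 3320 + 4D
ΔH = Σ(broken) − Σ(formed) = (3656) − (3320 + 4D) = +336 − 4D
Setting this equal to −1544 kJ gives 4D = 1880, so D = 470 kJ/mol.

D(O–H) ≈ 470 kJ/mol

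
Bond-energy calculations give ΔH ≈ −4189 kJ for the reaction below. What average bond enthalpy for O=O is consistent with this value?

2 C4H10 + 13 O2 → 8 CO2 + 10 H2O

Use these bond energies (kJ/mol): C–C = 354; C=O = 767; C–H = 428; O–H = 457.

D(O=O) ≈ 503 kJ/mol

Let D be the O=O bond energy.
Σ(broken) = 6×354 + 20×428 + 13×D = 10684 + 13D
Σ(formed) = 16×767 + 20×457 = 21412
ΔH = Σ(broken) − Σ(formed) = (10684 + 13D) − (21412) = −10728 + 13D
Setting this equal to −4189 kJ gives 13D = 6539, so D = 503 kJ/mol.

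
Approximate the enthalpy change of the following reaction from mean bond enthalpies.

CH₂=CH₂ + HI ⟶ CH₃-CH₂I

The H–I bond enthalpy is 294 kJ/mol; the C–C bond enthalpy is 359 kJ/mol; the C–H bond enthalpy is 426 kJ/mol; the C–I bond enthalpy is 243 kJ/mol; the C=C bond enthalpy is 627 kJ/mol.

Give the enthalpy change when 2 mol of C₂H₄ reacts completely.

ΔH = −214 kJ

Bonds broken (reactants):
  C–H: 4 × 426 = 1704
  C=C: 1 × 627 = 627
  H–I: 1 × 294 = 294
  Σ(broken) = 2625 kJ
Bonds formed (products):
  C–C: 1 × 359 = 359
  C–H: 5 × 426 = 2130
  C–I: 1 × 243 = 243
  Σ(formed) = 2732 kJ
ΔH = Σ(broken) − Σ(formed) = 2625 − 2732 = −107 kJ
For 2× the reaction as written: 2 × (−107) = −214 kJ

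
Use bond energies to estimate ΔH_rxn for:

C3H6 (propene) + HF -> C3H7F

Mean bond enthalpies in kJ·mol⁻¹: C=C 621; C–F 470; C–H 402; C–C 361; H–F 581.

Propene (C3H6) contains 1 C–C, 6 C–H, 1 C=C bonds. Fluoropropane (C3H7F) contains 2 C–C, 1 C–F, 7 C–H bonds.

Bonds broken (reactants):
  C–C: 1 × 361 = 361
  C–H: 6 × 402 = 2412
  C=C: 1 × 621 = 621
  H–F: 1 × 581 = 581
  Σ(broken) = 3975 kJ
Bonds formed (products):
  C–C: 2 × 361 = 722
  C–F: 1 × 470 = 470
  C–H: 7 × 402 = 2814
  Σ(formed) = 4006 kJ
ΔH = Σ(broken) − Σ(formed) = 3975 − 4006 = −31 kJ

ΔH ≈ −31 kJ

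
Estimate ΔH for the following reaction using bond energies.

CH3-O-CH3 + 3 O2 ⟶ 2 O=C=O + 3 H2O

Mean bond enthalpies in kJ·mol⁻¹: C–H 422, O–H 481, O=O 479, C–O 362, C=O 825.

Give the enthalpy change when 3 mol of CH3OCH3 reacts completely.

ΔH = −4479 kJ

Bonds broken (reactants):
  C–H: 6 × 422 = 2532
  C–O: 2 × 362 = 724
  O=O: 3 × 479 = 1437
  Σ(broken) = 4693 kJ
Bonds formed (products):
  C=O: 4 × 825 = 3300
  O–H: 6 × 481 = 2886
  Σ(formed) = 6186 kJ
ΔH = Σ(broken) − Σ(formed) = 4693 − 6186 = −1493 kJ
For 3× the reaction as written: 3 × (−1493) = −4479 kJ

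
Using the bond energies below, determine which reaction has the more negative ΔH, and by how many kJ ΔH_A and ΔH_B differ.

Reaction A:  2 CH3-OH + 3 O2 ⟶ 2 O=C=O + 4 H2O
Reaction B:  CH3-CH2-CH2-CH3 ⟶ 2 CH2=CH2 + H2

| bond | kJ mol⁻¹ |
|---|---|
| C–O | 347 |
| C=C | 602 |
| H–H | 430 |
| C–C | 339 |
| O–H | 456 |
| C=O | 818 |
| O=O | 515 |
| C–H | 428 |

Reaction A, by 1440 kJ

Reaction A:
  Bonds broken (reactants):
    C–H: 6 × 428 = 2568
    C–O: 2 × 347 = 694
    O–H: 2 × 456 = 912
    O=O: 3 × 515 = 1545
    Σ(broken) = 5719 kJ
  Bonds formed (products):
    C=O: 4 × 818 = 3272
    O–H: 8 × 456 = 3648
    Σ(formed) = 6920 kJ
  ΔH_A = 5719 − 6920 = −1201 kJ
Reaction B:
  Bonds broken (reactants):
    C–C: 3 × 339 = 1017
    C–H: 10 × 428 = 4280
    Σ(broken) = 5297 kJ
  Bonds formed (products):
    C–H: 8 × 428 = 3424
    C=C: 2 × 602 = 1204
    H–H: 1 × 430 = 430
    Σ(formed) = 5058 kJ
  ΔH_B = 5297 − 5058 = +239 kJ
ΔH_A − ΔH_B = −1440 kJ, so reaction A has the more negative ΔH; |ΔH_A − ΔH_B| = 1440 kJ.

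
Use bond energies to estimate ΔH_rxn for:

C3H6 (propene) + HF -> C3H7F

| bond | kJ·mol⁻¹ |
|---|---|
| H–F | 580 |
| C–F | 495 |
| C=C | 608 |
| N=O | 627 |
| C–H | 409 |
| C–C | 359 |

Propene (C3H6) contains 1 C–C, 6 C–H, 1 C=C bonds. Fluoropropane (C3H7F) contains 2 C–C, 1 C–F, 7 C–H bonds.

ΔH ≈ −75 kJ

Bonds broken (reactants):
  C–C: 1 × 359 = 359
  C–H: 6 × 409 = 2454
  C=C: 1 × 608 = 608
  H–F: 1 × 580 = 580
  Σ(broken) = 4001 kJ
Bonds formed (products):
  C–C: 2 × 359 = 718
  C–F: 1 × 495 = 495
  C–H: 7 × 409 = 2863
  Σ(formed) = 4076 kJ
ΔH = Σ(broken) − Σ(formed) = 4001 − 4076 = −75 kJ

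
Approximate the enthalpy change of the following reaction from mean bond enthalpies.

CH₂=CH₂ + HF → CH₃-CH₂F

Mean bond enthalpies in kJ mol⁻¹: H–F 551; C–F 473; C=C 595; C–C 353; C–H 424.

Bonds broken (reactants):
  C–H: 4 × 424 = 1696
  C=C: 1 × 595 = 595
  H–F: 1 × 551 = 551
  Σ(broken) = 2842 kJ
Bonds formed (products):
  C–C: 1 × 353 = 353
  C–F: 1 × 473 = 473
  C–H: 5 × 424 = 2120
  Σ(formed) = 2946 kJ
ΔH = Σ(broken) − Σ(formed) = 2842 − 2946 = −104 kJ

ΔH ≈ −104 kJ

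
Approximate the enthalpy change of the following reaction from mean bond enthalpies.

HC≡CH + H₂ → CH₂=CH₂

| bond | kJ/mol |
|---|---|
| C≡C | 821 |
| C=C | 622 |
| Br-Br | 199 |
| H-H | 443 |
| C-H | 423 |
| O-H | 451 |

ΔH ≈ −204 kJ

Bonds broken (reactants):
  C≡C: 1 × 821 = 821
  C-H: 2 × 423 = 846
  H-H: 1 × 443 = 443
  Σ(broken) = 2110 kJ
Bonds formed (products):
  C-H: 4 × 423 = 1692
  C=C: 1 × 622 = 622
  Σ(formed) = 2314 kJ
ΔH = Σ(broken) − Σ(formed) = 2110 − 2314 = −204 kJ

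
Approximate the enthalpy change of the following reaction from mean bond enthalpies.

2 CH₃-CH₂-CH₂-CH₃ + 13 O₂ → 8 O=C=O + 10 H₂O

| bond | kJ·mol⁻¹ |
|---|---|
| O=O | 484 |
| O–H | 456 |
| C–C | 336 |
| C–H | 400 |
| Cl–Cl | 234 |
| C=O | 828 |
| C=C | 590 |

Bonds broken (reactants):
  C–C: 6 × 336 = 2016
  C–H: 20 × 400 = 8000
  O=O: 13 × 484 = 6292
  Σ(broken) = 16308 kJ
Bonds formed (products):
  C=O: 16 × 828 = 13248
  O–H: 20 × 456 = 9120
  Σ(formed) = 22368 kJ
ΔH = Σ(broken) − Σ(formed) = 16308 − 22368 = −6060 kJ

ΔH ≈ −6060 kJ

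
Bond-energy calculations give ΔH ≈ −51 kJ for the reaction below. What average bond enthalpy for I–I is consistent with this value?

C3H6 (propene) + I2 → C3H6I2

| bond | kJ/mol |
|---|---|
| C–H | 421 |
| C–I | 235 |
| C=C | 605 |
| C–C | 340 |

Let D be the I–I bond energy.
Σ(broken) = 1×340 + 6×421 + 1×605 + 1×D = 3471 + D
Σ(formed) = 2×340 + 6×421 + 2×235 = 3676
ΔH = Σ(broken) − Σ(formed) = (3471 + D) − (3676) = −205 + D
Setting this equal to −51 kJ gives D = 154 kJ/mol.

D(I–I) ≈ 154 kJ/mol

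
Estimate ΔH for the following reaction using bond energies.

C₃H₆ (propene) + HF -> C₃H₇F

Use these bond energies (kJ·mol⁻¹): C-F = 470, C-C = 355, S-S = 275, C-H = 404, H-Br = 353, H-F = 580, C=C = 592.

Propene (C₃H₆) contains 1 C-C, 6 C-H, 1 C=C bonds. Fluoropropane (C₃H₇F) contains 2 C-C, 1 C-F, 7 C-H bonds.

Bonds broken (reactants):
  C-C: 1 × 355 = 355
  C-H: 6 × 404 = 2424
  C=C: 1 × 592 = 592
  H-F: 1 × 580 = 580
  Σ(broken) = 3951 kJ
Bonds formed (products):
  C-C: 2 × 355 = 710
  C-F: 1 × 470 = 470
  C-H: 7 × 404 = 2828
  Σ(formed) = 4008 kJ
ΔH = Σ(broken) − Σ(formed) = 3951 − 4008 = −57 kJ

ΔH ≈ −57 kJ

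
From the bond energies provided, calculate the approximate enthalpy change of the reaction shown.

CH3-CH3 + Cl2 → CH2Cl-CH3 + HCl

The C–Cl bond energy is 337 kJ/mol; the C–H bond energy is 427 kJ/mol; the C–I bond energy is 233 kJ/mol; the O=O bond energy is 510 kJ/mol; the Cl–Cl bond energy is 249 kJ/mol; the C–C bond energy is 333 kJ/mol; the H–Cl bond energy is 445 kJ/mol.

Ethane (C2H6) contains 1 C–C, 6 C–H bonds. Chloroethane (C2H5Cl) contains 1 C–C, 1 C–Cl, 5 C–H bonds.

Bonds broken (reactants):
  C–C: 1 × 333 = 333
  C–H: 6 × 427 = 2562
  Cl–Cl: 1 × 249 = 249
  Σ(broken) = 3144 kJ
Bonds formed (products):
  C–C: 1 × 333 = 333
  C–Cl: 1 × 337 = 337
  C–H: 5 × 427 = 2135
  H–Cl: 1 × 445 = 445
  Σ(formed) = 3250 kJ
ΔH = Σ(broken) − Σ(formed) = 3144 − 3250 = −106 kJ

ΔH ≈ −106 kJ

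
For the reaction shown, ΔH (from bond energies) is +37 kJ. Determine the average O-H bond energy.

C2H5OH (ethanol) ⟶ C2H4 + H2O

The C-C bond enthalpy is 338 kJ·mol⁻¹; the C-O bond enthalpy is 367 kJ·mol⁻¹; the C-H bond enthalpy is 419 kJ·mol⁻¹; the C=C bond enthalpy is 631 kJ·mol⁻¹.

D(O-H) ≈ 456 kJ/mol

Let D be the O-H bond energy.
Σ(broken) = 1×338 + 5×419 + 1×367 + 1×D = 2800 + D
Σ(formed) = 4×419 + 1×631 + 2×D = 2307 + 2D
ΔH = Σ(broken) − Σ(formed) = (2800 + D) − (2307 + 2D) = +493 − D
Setting this equal to +37 kJ gives D = 456 kJ/mol.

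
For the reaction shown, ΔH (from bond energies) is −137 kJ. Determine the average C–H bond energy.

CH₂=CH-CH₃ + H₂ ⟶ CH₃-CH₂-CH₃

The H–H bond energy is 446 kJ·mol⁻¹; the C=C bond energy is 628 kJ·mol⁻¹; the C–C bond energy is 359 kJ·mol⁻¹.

D(C–H) ≈ 426 kJ/mol

Let D be the C–H bond energy.
Σ(broken) = 1×359 + 6×D + 1×628 + 1×446 = 1433 + 6D
Σ(formed) = 2×359 + 8×D = 718 + 8D
ΔH = Σ(broken) − Σ(formed) = (1433 + 6D) − (718 + 8D) = +715 − 2D
Setting this equal to −137 kJ gives 2D = 852, so D = 426 kJ/mol.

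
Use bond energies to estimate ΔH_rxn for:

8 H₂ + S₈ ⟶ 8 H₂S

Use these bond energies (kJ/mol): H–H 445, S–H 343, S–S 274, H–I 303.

ΔH ≈ +264 kJ

Bonds broken (reactants):
  H–H: 8 × 445 = 3560
  S–S: 8 × 274 = 2192
  Σ(broken) = 5752 kJ
Bonds formed (products):
  S–H: 16 × 343 = 5488
  Σ(formed) = 5488 kJ
ΔH = Σ(broken) − Σ(formed) = 5752 − 5488 = +264 kJ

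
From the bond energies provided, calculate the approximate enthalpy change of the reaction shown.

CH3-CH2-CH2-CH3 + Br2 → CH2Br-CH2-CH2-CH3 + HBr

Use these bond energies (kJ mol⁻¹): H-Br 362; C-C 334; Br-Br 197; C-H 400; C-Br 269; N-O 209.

ΔH ≈ −34 kJ

Bonds broken (reactants):
  Br-Br: 1 × 197 = 197
  C-C: 3 × 334 = 1002
  C-H: 10 × 400 = 4000
  Σ(broken) = 5199 kJ
Bonds formed (products):
  C-Br: 1 × 269 = 269
  C-C: 3 × 334 = 1002
  C-H: 9 × 400 = 3600
  H-Br: 1 × 362 = 362
  Σ(formed) = 5233 kJ
ΔH = Σ(broken) − Σ(formed) = 5199 − 5233 = −34 kJ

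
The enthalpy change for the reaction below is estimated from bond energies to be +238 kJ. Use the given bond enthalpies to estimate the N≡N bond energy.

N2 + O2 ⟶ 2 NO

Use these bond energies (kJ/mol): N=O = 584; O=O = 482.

Let D be the N≡N bond energy.
Σ(broken) = 1×D + 1×482 = 482 + D
Σ(formed) = 2×584 = 1168
ΔH = Σ(broken) − Σ(formed) = (482 + D) − (1168) = −686 + D
Setting this equal to +238 kJ gives D = 924 kJ/mol.

D(N≡N) ≈ 924 kJ/mol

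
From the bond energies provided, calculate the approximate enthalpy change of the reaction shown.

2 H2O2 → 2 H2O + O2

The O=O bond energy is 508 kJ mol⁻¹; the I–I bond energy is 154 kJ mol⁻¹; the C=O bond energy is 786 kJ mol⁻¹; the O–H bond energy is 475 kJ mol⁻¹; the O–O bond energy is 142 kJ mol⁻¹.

ΔH ≈ −224 kJ

Bonds broken (reactants):
  O–H: 4 × 475 = 1900
  O–O: 2 × 142 = 284
  Σ(broken) = 2184 kJ
Bonds formed (products):
  O–H: 4 × 475 = 1900
  O=O: 1 × 508 = 508
  Σ(formed) = 2408 kJ
ΔH = Σ(broken) − Σ(formed) = 2184 − 2408 = −224 kJ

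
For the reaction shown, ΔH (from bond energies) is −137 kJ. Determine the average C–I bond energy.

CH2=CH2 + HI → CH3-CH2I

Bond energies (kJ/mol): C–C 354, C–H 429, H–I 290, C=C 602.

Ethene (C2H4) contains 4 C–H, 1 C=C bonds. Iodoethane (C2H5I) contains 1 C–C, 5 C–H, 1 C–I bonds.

Let D be the C–I bond energy.
Σ(broken) = 4×429 + 1×602 + 1×290 = 2608
Σ(formed) = 1×354 + 5×429 + 1×D = 2499 + D
ΔH = Σ(broken) − Σ(formed) = (2608) − (2499 + D) = +109 − D
Setting this equal to −137 kJ gives D = 246 kJ/mol.

D(C–I) ≈ 246 kJ/mol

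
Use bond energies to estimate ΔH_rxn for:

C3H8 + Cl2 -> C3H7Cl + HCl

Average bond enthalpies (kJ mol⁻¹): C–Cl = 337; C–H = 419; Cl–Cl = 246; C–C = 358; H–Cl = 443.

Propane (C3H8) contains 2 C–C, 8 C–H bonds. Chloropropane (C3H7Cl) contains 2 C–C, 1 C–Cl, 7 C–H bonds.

ΔH ≈ −115 kJ

Bonds broken (reactants):
  C–C: 2 × 358 = 716
  C–H: 8 × 419 = 3352
  Cl–Cl: 1 × 246 = 246
  Σ(broken) = 4314 kJ
Bonds formed (products):
  C–C: 2 × 358 = 716
  C–Cl: 1 × 337 = 337
  C–H: 7 × 419 = 2933
  H–Cl: 1 × 443 = 443
  Σ(formed) = 4429 kJ
ΔH = Σ(broken) − Σ(formed) = 4314 − 4429 = −115 kJ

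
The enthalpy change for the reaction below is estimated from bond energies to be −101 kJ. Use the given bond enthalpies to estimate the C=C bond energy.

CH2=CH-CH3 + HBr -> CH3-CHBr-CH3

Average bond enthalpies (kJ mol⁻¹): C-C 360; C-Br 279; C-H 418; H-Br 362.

Let D be the C=C bond energy.
Σ(broken) = 1×360 + 6×418 + 1×D + 1×362 = 3230 + D
Σ(formed) = 1×279 + 2×360 + 7×418 = 3925
ΔH = Σ(broken) − Σ(formed) = (3230 + D) − (3925) = −695 + D
Setting this equal to −101 kJ gives D = 594 kJ/mol.

D(C=C) ≈ 594 kJ/mol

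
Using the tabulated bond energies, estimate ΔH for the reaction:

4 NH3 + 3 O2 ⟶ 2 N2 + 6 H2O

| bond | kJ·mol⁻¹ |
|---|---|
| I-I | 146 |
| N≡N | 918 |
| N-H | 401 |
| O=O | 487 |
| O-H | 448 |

ΔH ≈ −939 kJ

Bonds broken (reactants):
  N-H: 12 × 401 = 4812
  O=O: 3 × 487 = 1461
  Σ(broken) = 6273 kJ
Bonds formed (products):
  N≡N: 2 × 918 = 1836
  O-H: 12 × 448 = 5376
  Σ(formed) = 7212 kJ
ΔH = Σ(broken) − Σ(formed) = 6273 − 7212 = −939 kJ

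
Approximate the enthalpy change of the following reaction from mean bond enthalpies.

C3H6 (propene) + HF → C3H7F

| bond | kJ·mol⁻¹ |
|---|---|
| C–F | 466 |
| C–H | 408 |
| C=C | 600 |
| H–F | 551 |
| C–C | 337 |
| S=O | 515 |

Bonds broken (reactants):
  C–C: 1 × 337 = 337
  C–H: 6 × 408 = 2448
  C=C: 1 × 600 = 600
  H–F: 1 × 551 = 551
  Σ(broken) = 3936 kJ
Bonds formed (products):
  C–C: 2 × 337 = 674
  C–F: 1 × 466 = 466
  C–H: 7 × 408 = 2856
  Σ(formed) = 3996 kJ
ΔH = Σ(broken) − Σ(formed) = 3936 − 3996 = −60 kJ

ΔH ≈ −60 kJ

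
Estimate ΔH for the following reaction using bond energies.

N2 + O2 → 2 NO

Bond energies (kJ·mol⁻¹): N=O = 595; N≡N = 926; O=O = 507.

Bonds broken (reactants):
  N≡N: 1 × 926 = 926
  O=O: 1 × 507 = 507
  Σ(broken) = 1433 kJ
Bonds formed (products):
  N=O: 2 × 595 = 1190
  Σ(formed) = 1190 kJ
ΔH = Σ(broken) − Σ(formed) = 1433 − 1190 = +243 kJ

ΔH ≈ +243 kJ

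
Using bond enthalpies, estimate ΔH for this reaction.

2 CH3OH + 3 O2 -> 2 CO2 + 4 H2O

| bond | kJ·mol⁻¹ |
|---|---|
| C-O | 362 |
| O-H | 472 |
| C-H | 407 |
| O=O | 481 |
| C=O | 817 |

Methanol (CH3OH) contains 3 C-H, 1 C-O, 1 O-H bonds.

Bonds broken (reactants):
  C-H: 6 × 407 = 2442
  C-O: 2 × 362 = 724
  O-H: 2 × 472 = 944
  O=O: 3 × 481 = 1443
  Σ(broken) = 5553 kJ
Bonds formed (products):
  C=O: 4 × 817 = 3268
  O-H: 8 × 472 = 3776
  Σ(formed) = 7044 kJ
ΔH = Σ(broken) − Σ(formed) = 5553 − 7044 = −1491 kJ

ΔH ≈ −1491 kJ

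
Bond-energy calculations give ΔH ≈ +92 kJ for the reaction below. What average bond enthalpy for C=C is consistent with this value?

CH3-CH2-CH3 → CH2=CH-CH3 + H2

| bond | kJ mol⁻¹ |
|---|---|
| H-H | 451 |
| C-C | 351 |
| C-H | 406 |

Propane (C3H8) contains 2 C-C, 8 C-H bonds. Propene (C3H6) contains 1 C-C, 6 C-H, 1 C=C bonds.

D(C=C) ≈ 620 kJ/mol

Let D be the C=C bond energy.
Σ(broken) = 2×351 + 8×406 = 3950
Σ(formed) = 1×351 + 6×406 + 1×D + 1×451 = 3238 + D
ΔH = Σ(broken) − Σ(formed) = (3950) − (3238 + D) = +712 − D
Setting this equal to +92 kJ gives D = 620 kJ/mol.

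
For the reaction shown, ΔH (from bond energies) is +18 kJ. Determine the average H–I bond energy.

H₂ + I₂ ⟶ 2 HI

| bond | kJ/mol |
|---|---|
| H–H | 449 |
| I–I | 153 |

D(H–I) ≈ 292 kJ/mol

Let D be the H–I bond energy.
Σ(broken) = 1×449 + 1×153 = 602
Σ(formed) = 2×D = 2D
ΔH = Σ(broken) − Σ(formed) = (602) − (2D) = +602 − 2D
Setting this equal to +18 kJ gives 2D = 584, so D = 292 kJ/mol.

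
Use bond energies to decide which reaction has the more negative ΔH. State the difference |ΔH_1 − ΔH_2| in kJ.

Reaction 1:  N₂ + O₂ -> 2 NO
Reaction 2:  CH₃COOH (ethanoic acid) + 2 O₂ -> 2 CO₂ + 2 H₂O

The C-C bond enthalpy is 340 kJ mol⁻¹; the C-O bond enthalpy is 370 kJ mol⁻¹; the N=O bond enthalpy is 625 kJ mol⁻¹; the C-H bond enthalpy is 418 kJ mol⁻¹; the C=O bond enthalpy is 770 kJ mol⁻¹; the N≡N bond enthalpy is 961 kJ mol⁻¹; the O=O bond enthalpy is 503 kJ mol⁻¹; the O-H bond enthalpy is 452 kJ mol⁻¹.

Reaction 2, by 910 kJ

Reaction 1:
  Bonds broken (reactants):
    N≡N: 1 × 961 = 961
    O=O: 1 × 503 = 503
    Σ(broken) = 1464 kJ
  Bonds formed (products):
    N=O: 2 × 625 = 1250
    Σ(formed) = 1250 kJ
  ΔH_1 = 1464 − 1250 = +214 kJ
Reaction 2:
  Bonds broken (reactants):
    C-C: 1 × 340 = 340
    C-H: 3 × 418 = 1254
    C-O: 1 × 370 = 370
    C=O: 1 × 770 = 770
    O-H: 1 × 452 = 452
    O=O: 2 × 503 = 1006
    Σ(broken) = 4192 kJ
  Bonds formed (products):
    C=O: 4 × 770 = 3080
    O-H: 4 × 452 = 1808
    Σ(formed) = 4888 kJ
  ΔH_2 = 4192 − 4888 = −696 kJ
ΔH_1 − ΔH_2 = +910 kJ, so reaction 2 has the more negative ΔH; |ΔH_1 − ΔH_2| = 910 kJ.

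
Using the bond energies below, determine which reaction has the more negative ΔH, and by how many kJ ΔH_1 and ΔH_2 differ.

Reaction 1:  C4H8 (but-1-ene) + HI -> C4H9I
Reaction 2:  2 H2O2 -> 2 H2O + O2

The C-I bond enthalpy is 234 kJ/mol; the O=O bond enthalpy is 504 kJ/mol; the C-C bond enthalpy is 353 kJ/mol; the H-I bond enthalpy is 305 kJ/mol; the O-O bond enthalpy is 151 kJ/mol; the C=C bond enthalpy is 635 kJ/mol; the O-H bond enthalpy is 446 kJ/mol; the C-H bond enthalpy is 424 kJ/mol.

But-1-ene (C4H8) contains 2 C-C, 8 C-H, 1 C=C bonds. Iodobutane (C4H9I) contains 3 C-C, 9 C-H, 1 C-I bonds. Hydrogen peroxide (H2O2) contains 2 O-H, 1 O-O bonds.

Reaction 2, by 131 kJ

Reaction 1:
  Bonds broken (reactants):
    C-C: 2 × 353 = 706
    C-H: 8 × 424 = 3392
    C=C: 1 × 635 = 635
    H-I: 1 × 305 = 305
    Σ(broken) = 5038 kJ
  Bonds formed (products):
    C-C: 3 × 353 = 1059
    C-H: 9 × 424 = 3816
    C-I: 1 × 234 = 234
    Σ(formed) = 5109 kJ
  ΔH_1 = 5038 − 5109 = −71 kJ
Reaction 2:
  Bonds broken (reactants):
    O-H: 4 × 446 = 1784
    O-O: 2 × 151 = 302
    Σ(broken) = 2086 kJ
  Bonds formed (products):
    O-H: 4 × 446 = 1784
    O=O: 1 × 504 = 504
    Σ(formed) = 2288 kJ
  ΔH_2 = 2086 − 2288 = −202 kJ
ΔH_1 − ΔH_2 = +131 kJ, so reaction 2 has the more negative ΔH; |ΔH_1 − ΔH_2| = 131 kJ.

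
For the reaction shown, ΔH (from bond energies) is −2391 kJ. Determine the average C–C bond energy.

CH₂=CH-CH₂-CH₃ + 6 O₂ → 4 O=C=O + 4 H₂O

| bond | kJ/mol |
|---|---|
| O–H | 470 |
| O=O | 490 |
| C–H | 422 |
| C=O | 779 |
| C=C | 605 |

Let D be the C–C bond energy.
Σ(broken) = 2×D + 8×422 + 1×605 + 6×490 = 6921 + 2D
Σ(formed) = 8×779 + 8×470 = 9992
ΔH = Σ(broken) − Σ(formed) = (6921 + 2D) − (9992) = −3071 + 2D
Setting this equal to −2391 kJ gives 2D = 680, so D = 340 kJ/mol.

D(C–C) ≈ 340 kJ/mol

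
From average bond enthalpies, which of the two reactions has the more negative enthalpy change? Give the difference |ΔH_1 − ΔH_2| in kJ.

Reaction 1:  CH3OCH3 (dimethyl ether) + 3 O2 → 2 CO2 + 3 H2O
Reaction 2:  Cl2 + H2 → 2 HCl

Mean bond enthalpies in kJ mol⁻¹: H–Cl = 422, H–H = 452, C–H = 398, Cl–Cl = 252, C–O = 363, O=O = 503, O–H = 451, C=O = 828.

Reaction 1, by 1255 kJ

Reaction 1:
  Bonds broken (reactants):
    C–H: 6 × 398 = 2388
    C–O: 2 × 363 = 726
    O=O: 3 × 503 = 1509
    Σ(broken) = 4623 kJ
  Bonds formed (products):
    C=O: 4 × 828 = 3312
    O–H: 6 × 451 = 2706
    Σ(formed) = 6018 kJ
  ΔH_1 = 4623 − 6018 = −1395 kJ
Reaction 2:
  Bonds broken (reactants):
    Cl–Cl: 1 × 252 = 252
    H–H: 1 × 452 = 452
    Σ(broken) = 704 kJ
  Bonds formed (products):
    H–Cl: 2 × 422 = 844
    Σ(formed) = 844 kJ
  ΔH_2 = 704 − 844 = −140 kJ
ΔH_1 − ΔH_2 = −1255 kJ, so reaction 1 has the more negative ΔH; |ΔH_1 − ΔH_2| = 1255 kJ.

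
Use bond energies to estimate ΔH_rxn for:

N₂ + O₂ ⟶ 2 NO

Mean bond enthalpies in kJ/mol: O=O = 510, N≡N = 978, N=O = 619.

ΔH ≈ +250 kJ

Bonds broken (reactants):
  N≡N: 1 × 978 = 978
  O=O: 1 × 510 = 510
  Σ(broken) = 1488 kJ
Bonds formed (products):
  N=O: 2 × 619 = 1238
  Σ(formed) = 1238 kJ
ΔH = Σ(broken) − Σ(formed) = 1488 − 1238 = +250 kJ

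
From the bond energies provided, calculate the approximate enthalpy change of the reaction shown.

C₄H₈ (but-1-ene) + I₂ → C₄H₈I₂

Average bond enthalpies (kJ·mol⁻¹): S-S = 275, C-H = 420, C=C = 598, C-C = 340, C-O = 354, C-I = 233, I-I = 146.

Bonds broken (reactants):
  C-C: 2 × 340 = 680
  C-H: 8 × 420 = 3360
  C=C: 1 × 598 = 598
  I-I: 1 × 146 = 146
  Σ(broken) = 4784 kJ
Bonds formed (products):
  C-C: 3 × 340 = 1020
  C-H: 8 × 420 = 3360
  C-I: 2 × 233 = 466
  Σ(formed) = 4846 kJ
ΔH = Σ(broken) − Σ(formed) = 4784 − 4846 = −62 kJ

ΔH ≈ −62 kJ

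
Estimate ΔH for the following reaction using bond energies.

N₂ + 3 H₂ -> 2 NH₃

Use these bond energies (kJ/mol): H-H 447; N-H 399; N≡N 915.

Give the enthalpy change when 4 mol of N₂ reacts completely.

Bonds broken (reactants):
  H-H: 3 × 447 = 1341
  N≡N: 1 × 915 = 915
  Σ(broken) = 2256 kJ
Bonds formed (products):
  N-H: 6 × 399 = 2394
  Σ(formed) = 2394 kJ
ΔH = Σ(broken) − Σ(formed) = 2256 − 2394 = −138 kJ
For 4× the reaction as written: 4 × (−138) = −552 kJ

ΔH = −552 kJ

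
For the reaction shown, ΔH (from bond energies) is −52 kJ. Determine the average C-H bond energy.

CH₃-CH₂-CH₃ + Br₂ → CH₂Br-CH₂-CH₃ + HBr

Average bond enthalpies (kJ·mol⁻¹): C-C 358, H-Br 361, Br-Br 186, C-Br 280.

D(C-H) ≈ 403 kJ/mol

Let D be the C-H bond energy.
Σ(broken) = 1×186 + 2×358 + 8×D = 902 + 8D
Σ(formed) = 1×280 + 2×358 + 7×D + 1×361 = 1357 + 7D
ΔH = Σ(broken) − Σ(formed) = (902 + 8D) − (1357 + 7D) = −455 + D
Setting this equal to −52 kJ gives D = 403 kJ/mol.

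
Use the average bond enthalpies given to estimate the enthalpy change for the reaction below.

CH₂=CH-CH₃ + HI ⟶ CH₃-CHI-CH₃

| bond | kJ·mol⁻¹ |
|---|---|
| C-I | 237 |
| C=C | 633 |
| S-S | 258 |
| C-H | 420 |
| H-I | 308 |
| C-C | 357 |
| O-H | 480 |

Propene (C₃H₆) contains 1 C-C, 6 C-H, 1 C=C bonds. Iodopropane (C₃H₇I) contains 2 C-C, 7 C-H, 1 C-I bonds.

Bonds broken (reactants):
  C-C: 1 × 357 = 357
  C-H: 6 × 420 = 2520
  C=C: 1 × 633 = 633
  H-I: 1 × 308 = 308
  Σ(broken) = 3818 kJ
Bonds formed (products):
  C-C: 2 × 357 = 714
  C-H: 7 × 420 = 2940
  C-I: 1 × 237 = 237
  Σ(formed) = 3891 kJ
ΔH = Σ(broken) − Σ(formed) = 3818 − 3891 = −73 kJ

ΔH ≈ −73 kJ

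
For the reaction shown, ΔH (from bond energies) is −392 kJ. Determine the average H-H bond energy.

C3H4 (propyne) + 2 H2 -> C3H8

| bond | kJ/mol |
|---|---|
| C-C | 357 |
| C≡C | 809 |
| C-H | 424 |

Let D be the H-H bond energy.
Σ(broken) = 1×809 + 1×357 + 4×424 + 2×D = 2862 + 2D
Σ(formed) = 2×357 + 8×424 = 4106
ΔH = Σ(broken) − Σ(formed) = (2862 + 2D) − (4106) = −1244 + 2D
Setting this equal to −392 kJ gives 2D = 852, so D = 426 kJ/mol.

D(H-H) ≈ 426 kJ/mol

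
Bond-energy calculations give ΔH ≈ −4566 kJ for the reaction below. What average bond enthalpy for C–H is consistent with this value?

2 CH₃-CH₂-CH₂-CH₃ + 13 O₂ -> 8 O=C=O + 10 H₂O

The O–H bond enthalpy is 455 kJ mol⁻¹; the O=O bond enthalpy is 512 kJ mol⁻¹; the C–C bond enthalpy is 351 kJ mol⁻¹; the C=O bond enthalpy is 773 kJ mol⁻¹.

D(C–H) ≈ 407 kJ/mol

Let D be the C–H bond energy.
Σ(broken) = 6×351 + 20×D + 13×512 = 8762 + 20D
Σ(formed) = 16×773 + 20×455 = 21468
ΔH = Σ(broken) − Σ(formed) = (8762 + 20D) − (21468) = −12706 + 20D
Setting this equal to −4566 kJ gives 20D = 8140, so D = 407 kJ/mol.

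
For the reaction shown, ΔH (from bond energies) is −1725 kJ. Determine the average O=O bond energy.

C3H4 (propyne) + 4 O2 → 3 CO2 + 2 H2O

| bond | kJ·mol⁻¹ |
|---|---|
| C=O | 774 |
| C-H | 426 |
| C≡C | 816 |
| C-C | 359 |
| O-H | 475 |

D(O=O) ≈ 485 kJ/mol

Let D be the O=O bond energy.
Σ(broken) = 1×816 + 1×359 + 4×426 + 4×D = 2879 + 4D
Σ(formed) = 6×774 + 4×475 = 6544
ΔH = Σ(broken) − Σ(formed) = (2879 + 4D) − (6544) = −3665 + 4D
Setting this equal to −1725 kJ gives 4D = 1940, so D = 485 kJ/mol.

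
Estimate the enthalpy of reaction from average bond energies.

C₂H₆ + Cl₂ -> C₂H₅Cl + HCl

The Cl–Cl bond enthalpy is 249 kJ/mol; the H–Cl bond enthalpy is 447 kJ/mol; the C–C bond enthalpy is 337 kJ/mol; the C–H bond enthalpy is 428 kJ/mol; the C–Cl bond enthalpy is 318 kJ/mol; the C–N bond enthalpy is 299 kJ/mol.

Bonds broken (reactants):
  C–C: 1 × 337 = 337
  C–H: 6 × 428 = 2568
  Cl–Cl: 1 × 249 = 249
  Σ(broken) = 3154 kJ
Bonds formed (products):
  C–C: 1 × 337 = 337
  C–Cl: 1 × 318 = 318
  C–H: 5 × 428 = 2140
  H–Cl: 1 × 447 = 447
  Σ(formed) = 3242 kJ
ΔH = Σ(broken) − Σ(formed) = 3154 − 3242 = −88 kJ

ΔH ≈ −88 kJ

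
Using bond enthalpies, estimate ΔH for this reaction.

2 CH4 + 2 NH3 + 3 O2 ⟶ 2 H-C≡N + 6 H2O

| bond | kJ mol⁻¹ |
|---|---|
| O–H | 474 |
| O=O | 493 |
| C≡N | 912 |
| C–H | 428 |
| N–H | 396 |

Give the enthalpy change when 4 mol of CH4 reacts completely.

ΔH = −2178 kJ

Bonds broken (reactants):
  C–H: 8 × 428 = 3424
  N–H: 6 × 396 = 2376
  O=O: 3 × 493 = 1479
  Σ(broken) = 7279 kJ
Bonds formed (products):
  C≡N: 2 × 912 = 1824
  C–H: 2 × 428 = 856
  O–H: 12 × 474 = 5688
  Σ(formed) = 8368 kJ
ΔH = Σ(broken) − Σ(formed) = 7279 − 8368 = −1089 kJ
For 2× the reaction as written: 2 × (−1089) = −2178 kJ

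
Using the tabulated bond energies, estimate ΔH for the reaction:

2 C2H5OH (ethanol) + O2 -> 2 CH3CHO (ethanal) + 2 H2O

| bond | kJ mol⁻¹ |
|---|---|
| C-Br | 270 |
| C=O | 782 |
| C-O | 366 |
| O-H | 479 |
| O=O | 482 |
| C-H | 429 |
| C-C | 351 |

ΔH ≈ −450 kJ

Bonds broken (reactants):
  C-C: 2 × 351 = 702
  C-H: 10 × 429 = 4290
  C-O: 2 × 366 = 732
  O-H: 2 × 479 = 958
  O=O: 1 × 482 = 482
  Σ(broken) = 7164 kJ
Bonds formed (products):
  C-C: 2 × 351 = 702
  C-H: 8 × 429 = 3432
  C=O: 2 × 782 = 1564
  O-H: 4 × 479 = 1916
  Σ(formed) = 7614 kJ
ΔH = Σ(broken) − Σ(formed) = 7164 − 7614 = −450 kJ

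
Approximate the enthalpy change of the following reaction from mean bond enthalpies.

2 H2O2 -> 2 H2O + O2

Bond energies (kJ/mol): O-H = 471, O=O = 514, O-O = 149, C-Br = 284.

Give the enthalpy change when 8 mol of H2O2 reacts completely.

ΔH = −864 kJ

Bonds broken (reactants):
  O-H: 4 × 471 = 1884
  O-O: 2 × 149 = 298
  Σ(broken) = 2182 kJ
Bonds formed (products):
  O-H: 4 × 471 = 1884
  O=O: 1 × 514 = 514
  Σ(formed) = 2398 kJ
ΔH = Σ(broken) − Σ(formed) = 2182 − 2398 = −216 kJ
For 4× the reaction as written: 4 × (−216) = −864 kJ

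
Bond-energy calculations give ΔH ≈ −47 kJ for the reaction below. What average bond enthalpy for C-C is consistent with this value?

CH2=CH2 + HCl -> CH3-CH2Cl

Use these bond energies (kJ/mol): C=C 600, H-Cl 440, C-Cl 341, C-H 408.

Let D be the C-C bond energy.
Σ(broken) = 4×408 + 1×600 + 1×440 = 2672
Σ(formed) = 1×D + 1×341 + 5×408 = 2381 + D
ΔH = Σ(broken) − Σ(formed) = (2672) − (2381 + D) = +291 − D
Setting this equal to −47 kJ gives D = 338 kJ/mol.

D(C-C) ≈ 338 kJ/mol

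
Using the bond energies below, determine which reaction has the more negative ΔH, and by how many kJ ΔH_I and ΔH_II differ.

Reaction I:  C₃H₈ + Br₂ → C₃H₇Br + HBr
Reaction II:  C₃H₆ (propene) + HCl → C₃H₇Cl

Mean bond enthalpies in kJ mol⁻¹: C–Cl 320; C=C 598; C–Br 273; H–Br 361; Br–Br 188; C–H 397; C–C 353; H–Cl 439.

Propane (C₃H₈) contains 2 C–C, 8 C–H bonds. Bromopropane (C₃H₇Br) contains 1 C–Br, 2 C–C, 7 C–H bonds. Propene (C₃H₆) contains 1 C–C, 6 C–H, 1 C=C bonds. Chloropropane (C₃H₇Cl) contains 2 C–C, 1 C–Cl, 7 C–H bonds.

Reaction I:
  Bonds broken (reactants):
    Br–Br: 1 × 188 = 188
    C–C: 2 × 353 = 706
    C–H: 8 × 397 = 3176
    Σ(broken) = 4070 kJ
  Bonds formed (products):
    C–Br: 1 × 273 = 273
    C–C: 2 × 353 = 706
    C–H: 7 × 397 = 2779
    H–Br: 1 × 361 = 361
    Σ(formed) = 4119 kJ
  ΔH_I = 4070 − 4119 = −49 kJ
Reaction II:
  Bonds broken (reactants):
    C–C: 1 × 353 = 353
    C–H: 6 × 397 = 2382
    C=C: 1 × 598 = 598
    H–Cl: 1 × 439 = 439
    Σ(broken) = 3772 kJ
  Bonds formed (products):
    C–C: 2 × 353 = 706
    C–Cl: 1 × 320 = 320
    C–H: 7 × 397 = 2779
    Σ(formed) = 3805 kJ
  ΔH_II = 3772 − 3805 = −33 kJ
ΔH_I − ΔH_II = −16 kJ, so reaction I has the more negative ΔH; |ΔH_I − ΔH_II| = 16 kJ.

Reaction I, by 16 kJ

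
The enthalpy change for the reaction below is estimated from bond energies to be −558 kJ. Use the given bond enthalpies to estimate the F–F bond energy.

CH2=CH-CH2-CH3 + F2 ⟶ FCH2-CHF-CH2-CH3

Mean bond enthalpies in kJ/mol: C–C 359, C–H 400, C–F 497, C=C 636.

Let D be the F–F bond energy.
Σ(broken) = 2×359 + 8×400 + 1×636 + 1×D = 4554 + D
Σ(formed) = 3×359 + 2×497 + 8×400 = 5271
ΔH = Σ(broken) − Σ(formed) = (4554 + D) − (5271) = −717 + D
Setting this equal to −558 kJ gives D = 159 kJ/mol.

D(F–F) ≈ 159 kJ/mol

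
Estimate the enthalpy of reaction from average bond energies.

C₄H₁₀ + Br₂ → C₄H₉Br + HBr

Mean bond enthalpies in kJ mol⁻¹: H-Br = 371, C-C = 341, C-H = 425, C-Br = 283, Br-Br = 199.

Bonds broken (reactants):
  Br-Br: 1 × 199 = 199
  C-C: 3 × 341 = 1023
  C-H: 10 × 425 = 4250
  Σ(broken) = 5472 kJ
Bonds formed (products):
  C-Br: 1 × 283 = 283
  C-C: 3 × 341 = 1023
  C-H: 9 × 425 = 3825
  H-Br: 1 × 371 = 371
  Σ(formed) = 5502 kJ
ΔH = Σ(broken) − Σ(formed) = 5472 − 5502 = −30 kJ

ΔH ≈ −30 kJ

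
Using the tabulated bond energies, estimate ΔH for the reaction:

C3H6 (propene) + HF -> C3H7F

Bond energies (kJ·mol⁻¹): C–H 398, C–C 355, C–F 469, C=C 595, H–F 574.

Bonds broken (reactants):
  C–C: 1 × 355 = 355
  C–H: 6 × 398 = 2388
  C=C: 1 × 595 = 595
  H–F: 1 × 574 = 574
  Σ(broken) = 3912 kJ
Bonds formed (products):
  C–C: 2 × 355 = 710
  C–F: 1 × 469 = 469
  C–H: 7 × 398 = 2786
  Σ(formed) = 3965 kJ
ΔH = Σ(broken) − Σ(formed) = 3912 − 3965 = −53 kJ

ΔH ≈ −53 kJ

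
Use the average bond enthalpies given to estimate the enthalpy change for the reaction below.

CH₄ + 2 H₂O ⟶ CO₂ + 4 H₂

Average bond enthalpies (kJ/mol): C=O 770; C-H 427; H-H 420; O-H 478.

Bonds broken (reactants):
  C-H: 4 × 427 = 1708
  O-H: 4 × 478 = 1912
  Σ(broken) = 3620 kJ
Bonds formed (products):
  C=O: 2 × 770 = 1540
  H-H: 4 × 420 = 1680
  Σ(formed) = 3220 kJ
ΔH = Σ(broken) − Σ(formed) = 3620 − 3220 = +400 kJ

ΔH ≈ +400 kJ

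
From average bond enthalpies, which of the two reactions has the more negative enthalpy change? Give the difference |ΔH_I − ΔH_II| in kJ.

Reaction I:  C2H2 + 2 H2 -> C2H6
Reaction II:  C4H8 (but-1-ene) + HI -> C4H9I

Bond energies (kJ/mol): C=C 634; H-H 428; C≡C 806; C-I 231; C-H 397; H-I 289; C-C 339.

Reaction I, by 221 kJ

Reaction I:
  Bonds broken (reactants):
    C≡C: 1 × 806 = 806
    C-H: 2 × 397 = 794
    H-H: 2 × 428 = 856
    Σ(broken) = 2456 kJ
  Bonds formed (products):
    C-C: 1 × 339 = 339
    C-H: 6 × 397 = 2382
    Σ(formed) = 2721 kJ
  ΔH_I = 2456 − 2721 = −265 kJ
Reaction II:
  Bonds broken (reactants):
    C-C: 2 × 339 = 678
    C-H: 8 × 397 = 3176
    C=C: 1 × 634 = 634
    H-I: 1 × 289 = 289
    Σ(broken) = 4777 kJ
  Bonds formed (products):
    C-C: 3 × 339 = 1017
    C-H: 9 × 397 = 3573
    C-I: 1 × 231 = 231
    Σ(formed) = 4821 kJ
  ΔH_II = 4777 − 4821 = −44 kJ
ΔH_I − ΔH_II = −221 kJ, so reaction I has the more negative ΔH; |ΔH_I − ΔH_II| = 221 kJ.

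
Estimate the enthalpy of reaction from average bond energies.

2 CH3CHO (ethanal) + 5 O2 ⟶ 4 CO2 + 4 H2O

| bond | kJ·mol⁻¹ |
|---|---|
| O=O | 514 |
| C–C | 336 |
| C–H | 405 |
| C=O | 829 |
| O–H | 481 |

ΔH ≈ −2340 kJ

Bonds broken (reactants):
  C–C: 2 × 336 = 672
  C–H: 8 × 405 = 3240
  C=O: 2 × 829 = 1658
  O=O: 5 × 514 = 2570
  Σ(broken) = 8140 kJ
Bonds formed (products):
  C=O: 8 × 829 = 6632
  O–H: 8 × 481 = 3848
  Σ(formed) = 10480 kJ
ΔH = Σ(broken) − Σ(formed) = 8140 − 10480 = −2340 kJ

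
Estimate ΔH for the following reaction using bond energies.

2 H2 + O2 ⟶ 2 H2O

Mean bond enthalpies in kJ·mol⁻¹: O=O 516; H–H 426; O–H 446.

ΔH ≈ −416 kJ

Bonds broken (reactants):
  H–H: 2 × 426 = 852
  O=O: 1 × 516 = 516
  Σ(broken) = 1368 kJ
Bonds formed (products):
  O–H: 4 × 446 = 1784
  Σ(formed) = 1784 kJ
ΔH = Σ(broken) − Σ(formed) = 1368 − 1784 = −416 kJ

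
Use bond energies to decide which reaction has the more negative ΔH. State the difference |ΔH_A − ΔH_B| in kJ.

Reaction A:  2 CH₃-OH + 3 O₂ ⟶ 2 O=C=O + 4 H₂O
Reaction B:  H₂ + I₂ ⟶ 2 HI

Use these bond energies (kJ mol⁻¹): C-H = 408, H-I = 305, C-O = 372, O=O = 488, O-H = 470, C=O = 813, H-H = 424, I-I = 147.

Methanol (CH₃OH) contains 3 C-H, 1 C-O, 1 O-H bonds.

Reaction A, by 1377 kJ

Reaction A:
  Bonds broken (reactants):
    C-H: 6 × 408 = 2448
    C-O: 2 × 372 = 744
    O-H: 2 × 470 = 940
    O=O: 3 × 488 = 1464
    Σ(broken) = 5596 kJ
  Bonds formed (products):
    C=O: 4 × 813 = 3252
    O-H: 8 × 470 = 3760
    Σ(formed) = 7012 kJ
  ΔH_A = 5596 − 7012 = −1416 kJ
Reaction B:
  Bonds broken (reactants):
    H-H: 1 × 424 = 424
    I-I: 1 × 147 = 147
    Σ(broken) = 571 kJ
  Bonds formed (products):
    H-I: 2 × 305 = 610
    Σ(formed) = 610 kJ
  ΔH_B = 571 − 610 = −39 kJ
ΔH_A − ΔH_B = −1377 kJ, so reaction A has the more negative ΔH; |ΔH_A − ΔH_B| = 1377 kJ.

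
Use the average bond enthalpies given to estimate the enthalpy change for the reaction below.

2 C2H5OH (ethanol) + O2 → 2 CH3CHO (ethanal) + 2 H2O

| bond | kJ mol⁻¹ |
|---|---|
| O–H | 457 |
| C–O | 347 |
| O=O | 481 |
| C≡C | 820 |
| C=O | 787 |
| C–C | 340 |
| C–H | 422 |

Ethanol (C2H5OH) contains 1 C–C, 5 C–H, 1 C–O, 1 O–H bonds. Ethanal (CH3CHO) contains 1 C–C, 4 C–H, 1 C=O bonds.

Bonds broken (reactants):
  C–C: 2 × 340 = 680
  C–H: 10 × 422 = 4220
  C–O: 2 × 347 = 694
  O–H: 2 × 457 = 914
  O=O: 1 × 481 = 481
  Σ(broken) = 6989 kJ
Bonds formed (products):
  C–C: 2 × 340 = 680
  C–H: 8 × 422 = 3376
  C=O: 2 × 787 = 1574
  O–H: 4 × 457 = 1828
  Σ(formed) = 7458 kJ
ΔH = Σ(broken) − Σ(formed) = 6989 − 7458 = −469 kJ

ΔH ≈ −469 kJ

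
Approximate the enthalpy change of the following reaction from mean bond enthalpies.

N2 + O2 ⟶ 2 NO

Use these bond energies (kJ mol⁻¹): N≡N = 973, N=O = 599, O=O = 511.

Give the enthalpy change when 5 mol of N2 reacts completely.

Bonds broken (reactants):
  N≡N: 1 × 973 = 973
  O=O: 1 × 511 = 511
  Σ(broken) = 1484 kJ
Bonds formed (products):
  N=O: 2 × 599 = 1198
  Σ(formed) = 1198 kJ
ΔH = Σ(broken) − Σ(formed) = 1484 − 1198 = +286 kJ
For 5× the reaction as written: 5 × (+286) = +1430 kJ

ΔH = +1430 kJ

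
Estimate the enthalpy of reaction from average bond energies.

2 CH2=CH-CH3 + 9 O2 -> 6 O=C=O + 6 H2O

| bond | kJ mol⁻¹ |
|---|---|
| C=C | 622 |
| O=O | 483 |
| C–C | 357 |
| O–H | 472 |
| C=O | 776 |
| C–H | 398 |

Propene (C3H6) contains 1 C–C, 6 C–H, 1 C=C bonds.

ΔH ≈ −3895 kJ

Bonds broken (reactants):
  C–C: 2 × 357 = 714
  C–H: 12 × 398 = 4776
  C=C: 2 × 622 = 1244
  O=O: 9 × 483 = 4347
  Σ(broken) = 11081 kJ
Bonds formed (products):
  C=O: 12 × 776 = 9312
  O–H: 12 × 472 = 5664
  Σ(formed) = 14976 kJ
ΔH = Σ(broken) − Σ(formed) = 11081 − 14976 = −3895 kJ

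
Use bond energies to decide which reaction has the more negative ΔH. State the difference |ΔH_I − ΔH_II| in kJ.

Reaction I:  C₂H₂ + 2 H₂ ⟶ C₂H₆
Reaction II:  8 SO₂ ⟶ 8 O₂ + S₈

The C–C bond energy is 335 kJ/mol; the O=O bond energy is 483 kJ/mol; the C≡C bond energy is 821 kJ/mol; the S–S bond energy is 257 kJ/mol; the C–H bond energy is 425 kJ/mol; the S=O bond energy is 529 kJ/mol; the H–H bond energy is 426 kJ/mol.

Reaction I, by 2906 kJ

Reaction I:
  Bonds broken (reactants):
    C≡C: 1 × 821 = 821
    C–H: 2 × 425 = 850
    H–H: 2 × 426 = 852
    Σ(broken) = 2523 kJ
  Bonds formed (products):
    C–C: 1 × 335 = 335
    C–H: 6 × 425 = 2550
    Σ(formed) = 2885 kJ
  ΔH_I = 2523 − 2885 = −362 kJ
Reaction II:
  Bonds broken (reactants):
    S=O: 16 × 529 = 8464
    Σ(broken) = 8464 kJ
  Bonds formed (products):
    O=O: 8 × 483 = 3864
    S–S: 8 × 257 = 2056
    Σ(formed) = 5920 kJ
  ΔH_II = 8464 − 5920 = +2544 kJ
ΔH_I − ΔH_II = −2906 kJ, so reaction I has the more negative ΔH; |ΔH_I − ΔH_II| = 2906 kJ.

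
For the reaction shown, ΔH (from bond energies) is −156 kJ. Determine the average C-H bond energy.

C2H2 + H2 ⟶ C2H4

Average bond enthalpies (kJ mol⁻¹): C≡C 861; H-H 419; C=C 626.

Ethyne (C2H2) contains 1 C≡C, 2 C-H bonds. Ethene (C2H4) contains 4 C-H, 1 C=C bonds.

D(C-H) ≈ 405 kJ/mol

Let D be the C-H bond energy.
Σ(broken) = 1×861 + 2×D + 1×419 = 1280 + 2D
Σ(formed) = 4×D + 1×626 = 626 + 4D
ΔH = Σ(broken) − Σ(formed) = (1280 + 2D) − (626 + 4D) = +654 − 2D
Setting this equal to −156 kJ gives 2D = 810, so D = 405 kJ/mol.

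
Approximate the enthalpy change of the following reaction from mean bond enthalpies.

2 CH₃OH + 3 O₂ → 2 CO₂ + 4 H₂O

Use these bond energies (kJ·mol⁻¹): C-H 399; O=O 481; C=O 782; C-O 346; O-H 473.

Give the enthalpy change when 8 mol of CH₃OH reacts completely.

Bonds broken (reactants):
  C-H: 6 × 399 = 2394
  C-O: 2 × 346 = 692
  O-H: 2 × 473 = 946
  O=O: 3 × 481 = 1443
  Σ(broken) = 5475 kJ
Bonds formed (products):
  C=O: 4 × 782 = 3128
  O-H: 8 × 473 = 3784
  Σ(formed) = 6912 kJ
ΔH = Σ(broken) − Σ(formed) = 5475 − 6912 = −1437 kJ
For 4× the reaction as written: 4 × (−1437) = −5748 kJ

ΔH = −5748 kJ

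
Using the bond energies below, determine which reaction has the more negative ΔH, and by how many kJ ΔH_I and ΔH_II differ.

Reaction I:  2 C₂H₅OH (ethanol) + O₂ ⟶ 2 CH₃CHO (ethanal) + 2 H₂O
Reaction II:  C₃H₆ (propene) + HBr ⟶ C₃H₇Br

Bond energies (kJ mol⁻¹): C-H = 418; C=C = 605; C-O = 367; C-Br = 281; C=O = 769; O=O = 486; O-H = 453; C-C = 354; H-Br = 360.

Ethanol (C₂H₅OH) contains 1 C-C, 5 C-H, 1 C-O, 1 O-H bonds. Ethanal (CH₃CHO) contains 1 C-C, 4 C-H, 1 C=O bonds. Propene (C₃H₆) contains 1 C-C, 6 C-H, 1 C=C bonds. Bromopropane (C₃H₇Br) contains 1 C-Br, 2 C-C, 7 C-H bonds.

Reaction I:
  Bonds broken (reactants):
    C-C: 2 × 354 = 708
    C-H: 10 × 418 = 4180
    C-O: 2 × 367 = 734
    O-H: 2 × 453 = 906
    O=O: 1 × 486 = 486
    Σ(broken) = 7014 kJ
  Bonds formed (products):
    C-C: 2 × 354 = 708
    C-H: 8 × 418 = 3344
    C=O: 2 × 769 = 1538
    O-H: 4 × 453 = 1812
    Σ(formed) = 7402 kJ
  ΔH_I = 7014 − 7402 = −388 kJ
Reaction II:
  Bonds broken (reactants):
    C-C: 1 × 354 = 354
    C-H: 6 × 418 = 2508
    C=C: 1 × 605 = 605
    H-Br: 1 × 360 = 360
    Σ(broken) = 3827 kJ
  Bonds formed (products):
    C-Br: 1 × 281 = 281
    C-C: 2 × 354 = 708
    C-H: 7 × 418 = 2926
    Σ(formed) = 3915 kJ
  ΔH_II = 3827 − 3915 = −88 kJ
ΔH_I − ΔH_II = −300 kJ, so reaction I has the more negative ΔH; |ΔH_I − ΔH_II| = 300 kJ.

Reaction I, by 300 kJ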